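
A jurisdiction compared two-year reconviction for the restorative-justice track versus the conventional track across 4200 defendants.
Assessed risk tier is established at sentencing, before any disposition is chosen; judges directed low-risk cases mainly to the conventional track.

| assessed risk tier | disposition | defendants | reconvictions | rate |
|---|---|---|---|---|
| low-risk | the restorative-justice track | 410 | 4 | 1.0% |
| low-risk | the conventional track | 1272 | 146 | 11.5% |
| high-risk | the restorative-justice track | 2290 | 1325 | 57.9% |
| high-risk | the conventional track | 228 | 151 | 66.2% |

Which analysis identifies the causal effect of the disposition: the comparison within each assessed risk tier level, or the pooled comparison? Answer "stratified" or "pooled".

stratified

Within every assessed risk tier level the restorative-justice track has the lower rate, yet pooled the conventional track does — Simpson's reversal.
Assessed risk tier satisfies the back-door criterion: it is not a descendant of the disposition, and it blocks the spurious path from disposition to outcome. Adjusting for it (i.e., using the within-assessed risk tier rates) gives the causal effect.
Within each level — low-risk: 1.0% vs 11.5%; high-risk: 57.9% vs 66.2% — the restorative-justice track is lower every time.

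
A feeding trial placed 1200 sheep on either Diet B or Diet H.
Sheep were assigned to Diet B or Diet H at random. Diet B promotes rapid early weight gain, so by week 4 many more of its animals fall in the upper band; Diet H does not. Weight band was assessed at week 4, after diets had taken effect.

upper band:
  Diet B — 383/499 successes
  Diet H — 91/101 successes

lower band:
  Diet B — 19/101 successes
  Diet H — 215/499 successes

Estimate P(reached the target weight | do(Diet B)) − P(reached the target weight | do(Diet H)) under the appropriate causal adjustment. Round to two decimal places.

Because the diet influences week-4 weight band, week-4 weight band is a post-treatment mediator, not a confounder. Stratifying on it would bias the estimate; the causal effect is the crude pooled difference.
The causal difference is the pooled difference: 0.670 − 0.510 = +0.160.

+0.16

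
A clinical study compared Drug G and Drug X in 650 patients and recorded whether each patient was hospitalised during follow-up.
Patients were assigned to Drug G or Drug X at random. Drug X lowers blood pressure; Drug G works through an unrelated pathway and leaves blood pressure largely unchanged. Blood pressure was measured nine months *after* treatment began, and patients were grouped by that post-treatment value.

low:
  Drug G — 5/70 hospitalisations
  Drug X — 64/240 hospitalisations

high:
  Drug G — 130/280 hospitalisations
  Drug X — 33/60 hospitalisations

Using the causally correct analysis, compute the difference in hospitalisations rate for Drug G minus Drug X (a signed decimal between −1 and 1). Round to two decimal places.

Drug G is lower inside every blood pressure stratum but Drug X is lower in aggregate. Whether to stratify depends on how blood pressure relates to the drug.
Blood pressure lies on the pathway drug → blood pressure → outcome, so adjusting for it blocks the indirect effect. For the total causal effect of drug, use the unadjusted pooled rates.
The causal difference is the pooled difference: 0.386 − 0.323 = +0.062.

+0.06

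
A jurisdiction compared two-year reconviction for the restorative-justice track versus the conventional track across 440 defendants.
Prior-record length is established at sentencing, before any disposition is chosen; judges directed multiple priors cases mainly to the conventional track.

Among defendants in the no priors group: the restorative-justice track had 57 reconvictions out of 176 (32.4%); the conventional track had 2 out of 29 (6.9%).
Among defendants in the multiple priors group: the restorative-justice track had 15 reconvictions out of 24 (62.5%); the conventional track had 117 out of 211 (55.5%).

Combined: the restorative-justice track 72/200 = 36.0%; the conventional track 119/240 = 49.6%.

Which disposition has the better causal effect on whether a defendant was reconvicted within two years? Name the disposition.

The imbalance in prior-record length arose from how defendants were allocated, not from anything the disposition did; and prior-record length independently affects the outcome. The pooled gap is confounded — condition on prior-record length.
Within each level — no priors: 32.4% vs 6.9%; multiple priors: 62.5% vs 55.5% — the conventional track is lower every time.

the conventional track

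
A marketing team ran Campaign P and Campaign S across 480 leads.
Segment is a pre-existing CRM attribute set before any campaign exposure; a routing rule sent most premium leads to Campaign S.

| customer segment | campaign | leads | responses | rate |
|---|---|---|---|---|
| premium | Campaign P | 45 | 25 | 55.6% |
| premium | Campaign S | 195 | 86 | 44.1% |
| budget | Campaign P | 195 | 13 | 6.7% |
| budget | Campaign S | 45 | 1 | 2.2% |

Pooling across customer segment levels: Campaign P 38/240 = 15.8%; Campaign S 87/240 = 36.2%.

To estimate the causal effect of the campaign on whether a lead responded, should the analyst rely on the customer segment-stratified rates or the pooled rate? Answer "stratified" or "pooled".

stratified

The stratified and pooled comparisons disagree (Campaign P wins within each customer segment; Campaign S wins overall), so the answer turns on the causal role of customer segment.
Customer segment is set before the campaign has any effect — it is not caused by the campaign — and it independently drives the outcome. That makes it a confounder, so the causal comparison is within customer segment levels.
Within each level — premium: 55.6% vs 44.1%; budget: 6.7% vs 2.2% — Campaign P is higher every time.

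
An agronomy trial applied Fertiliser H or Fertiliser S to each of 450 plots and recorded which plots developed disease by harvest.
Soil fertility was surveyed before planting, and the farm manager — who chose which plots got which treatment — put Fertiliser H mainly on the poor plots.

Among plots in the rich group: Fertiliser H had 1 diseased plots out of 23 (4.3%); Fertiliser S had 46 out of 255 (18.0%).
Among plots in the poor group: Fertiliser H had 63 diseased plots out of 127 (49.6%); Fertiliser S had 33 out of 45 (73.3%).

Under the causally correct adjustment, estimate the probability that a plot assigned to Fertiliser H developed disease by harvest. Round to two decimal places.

Since soil fertility is a pre-existing factor (not a product of the fertiliser) and it affects the outcome on its own, it is a confounder. The stratified rates, not the pooled rate, identify the causal effect.
Standardising Fertiliser H to the population soil fertility mix: 0.618·1/23 + 0.382·63/127 = 0.216.

0.22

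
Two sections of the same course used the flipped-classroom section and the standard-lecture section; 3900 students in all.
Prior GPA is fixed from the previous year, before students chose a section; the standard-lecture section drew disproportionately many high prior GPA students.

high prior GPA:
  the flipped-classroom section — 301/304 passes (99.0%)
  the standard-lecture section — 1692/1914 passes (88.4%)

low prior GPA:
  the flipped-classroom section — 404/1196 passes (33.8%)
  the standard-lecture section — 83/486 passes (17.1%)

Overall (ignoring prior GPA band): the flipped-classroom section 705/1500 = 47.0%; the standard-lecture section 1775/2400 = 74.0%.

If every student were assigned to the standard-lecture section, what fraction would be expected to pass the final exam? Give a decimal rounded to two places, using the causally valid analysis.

0.58

Within every prior GPA band level the flipped-classroom section has the higher rate, yet pooled the standard-lecture section does — Simpson's reversal.
Prior GPA band differs across teaching methods for reasons unrelated to any effect of the teaching method itself, and it separately predicts the outcome — a classic confounder. We must compare within prior GPA band levels.
Standardising the standard-lecture section to the population prior GPA band mix: 0.569·1692/1914 + 0.431·83/486 = 0.576.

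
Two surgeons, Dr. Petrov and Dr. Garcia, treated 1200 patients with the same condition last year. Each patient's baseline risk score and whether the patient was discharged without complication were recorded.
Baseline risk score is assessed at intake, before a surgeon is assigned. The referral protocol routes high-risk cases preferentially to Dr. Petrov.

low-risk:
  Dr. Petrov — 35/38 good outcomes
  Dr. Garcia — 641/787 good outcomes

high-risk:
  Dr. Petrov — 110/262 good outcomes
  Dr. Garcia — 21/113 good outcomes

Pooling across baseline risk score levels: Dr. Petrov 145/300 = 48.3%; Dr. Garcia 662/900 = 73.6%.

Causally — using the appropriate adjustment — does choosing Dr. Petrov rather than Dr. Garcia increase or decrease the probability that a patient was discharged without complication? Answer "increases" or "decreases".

Nothing the surgeon does changes baseline risk score; the imbalance is an allocation artefact. With baseline risk score also predicting the outcome, the pooled figure is confounded, and the within-stratum comparison is the causal one.
Within each level — low-risk: 92.1% vs 81.4%; high-risk: 42.0% vs 18.6% — Dr. Petrov is higher every time.

increases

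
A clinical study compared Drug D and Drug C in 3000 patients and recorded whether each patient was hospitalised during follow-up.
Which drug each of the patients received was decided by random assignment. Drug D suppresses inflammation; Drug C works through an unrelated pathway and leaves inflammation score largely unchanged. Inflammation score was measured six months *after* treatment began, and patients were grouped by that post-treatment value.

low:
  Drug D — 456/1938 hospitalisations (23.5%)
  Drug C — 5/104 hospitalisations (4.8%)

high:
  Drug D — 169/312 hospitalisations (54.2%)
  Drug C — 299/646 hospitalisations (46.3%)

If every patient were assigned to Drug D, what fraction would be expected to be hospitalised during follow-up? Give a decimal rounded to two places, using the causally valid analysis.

Drug C is lower inside every inflammation score stratum but Drug D is lower in aggregate. Whether to stratify depends on how inflammation score relates to the drug.
Stratifying would compare drugs among patients the drugs themselves sorted into inflammation score groups — a form of selection on an intermediate. The unconditioned pooled rates give the total causal effect.
So P(outcome | do(Drug D)) is just the pooled rate for Drug D: 625/2250 = 0.278.

0.28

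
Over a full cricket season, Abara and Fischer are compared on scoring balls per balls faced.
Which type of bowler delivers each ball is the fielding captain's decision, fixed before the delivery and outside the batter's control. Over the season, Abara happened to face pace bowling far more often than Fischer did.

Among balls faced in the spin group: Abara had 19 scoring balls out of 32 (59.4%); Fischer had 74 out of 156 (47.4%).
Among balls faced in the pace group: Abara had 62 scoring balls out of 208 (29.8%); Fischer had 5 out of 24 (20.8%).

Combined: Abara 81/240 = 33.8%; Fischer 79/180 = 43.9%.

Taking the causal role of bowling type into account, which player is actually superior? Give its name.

Since bowling type is a pre-existing factor (not a product of the player) and it affects the outcome on its own, it is a confounder. The stratified rates, not the pooled rate, identify the causal effect.
Within each level — spin: 59.4% vs 47.4%; pace: 29.8% vs 20.8% — Abara is higher every time.

Abara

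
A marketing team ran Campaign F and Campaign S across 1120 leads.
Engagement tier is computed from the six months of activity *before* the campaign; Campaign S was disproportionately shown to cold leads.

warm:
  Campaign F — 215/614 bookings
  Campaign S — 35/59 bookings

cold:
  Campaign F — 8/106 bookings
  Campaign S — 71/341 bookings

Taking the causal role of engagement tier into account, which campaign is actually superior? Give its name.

Campaign S

The imbalance in engagement tier arose from how leads were allocated, not from anything the campaign did; and engagement tier independently affects the outcome. The pooled gap is confounded — condition on engagement tier.
Within each level — warm: 35.0% vs 59.3%; cold: 7.5% vs 20.8% — Campaign S is higher every time.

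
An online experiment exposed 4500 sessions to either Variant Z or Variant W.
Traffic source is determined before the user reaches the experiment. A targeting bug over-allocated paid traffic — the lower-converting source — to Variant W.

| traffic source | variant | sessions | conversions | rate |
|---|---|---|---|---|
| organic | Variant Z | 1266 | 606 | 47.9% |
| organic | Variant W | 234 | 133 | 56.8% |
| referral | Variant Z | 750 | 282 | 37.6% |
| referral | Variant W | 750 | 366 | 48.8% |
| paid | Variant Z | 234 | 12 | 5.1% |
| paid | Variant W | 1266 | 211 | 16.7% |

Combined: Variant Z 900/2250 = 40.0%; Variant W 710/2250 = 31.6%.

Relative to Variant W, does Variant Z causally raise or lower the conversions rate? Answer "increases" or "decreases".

decreases

Within every traffic source level Variant W has the higher rate, yet pooled Variant Z does — Simpson's reversal.
Traffic source satisfies the back-door criterion: it is not a descendant of the variant, and it blocks the spurious path from variant to outcome. Adjusting for it (i.e., using the within-traffic source rates) gives the causal effect.
Within each level — organic: 47.9% vs 56.8%; referral: 37.6% vs 48.8%; paid: 5.1% vs 16.7% — Variant W is higher every time.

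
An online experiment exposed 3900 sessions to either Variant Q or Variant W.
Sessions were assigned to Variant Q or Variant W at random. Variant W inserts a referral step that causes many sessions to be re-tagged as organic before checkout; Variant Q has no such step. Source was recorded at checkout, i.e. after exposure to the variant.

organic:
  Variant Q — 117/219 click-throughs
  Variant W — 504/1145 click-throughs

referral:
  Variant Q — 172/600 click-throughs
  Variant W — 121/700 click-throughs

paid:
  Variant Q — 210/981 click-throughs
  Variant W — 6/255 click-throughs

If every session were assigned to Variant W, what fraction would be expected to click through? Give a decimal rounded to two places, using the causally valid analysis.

0.30

Because the variant influences traffic source, traffic source is a post-treatment mediator, not a confounder. Stratifying on it would bias the estimate; the causal effect is the crude pooled difference.
So P(outcome | do(Variant W)) is just the pooled rate for Variant W: 631/2100 = 0.300.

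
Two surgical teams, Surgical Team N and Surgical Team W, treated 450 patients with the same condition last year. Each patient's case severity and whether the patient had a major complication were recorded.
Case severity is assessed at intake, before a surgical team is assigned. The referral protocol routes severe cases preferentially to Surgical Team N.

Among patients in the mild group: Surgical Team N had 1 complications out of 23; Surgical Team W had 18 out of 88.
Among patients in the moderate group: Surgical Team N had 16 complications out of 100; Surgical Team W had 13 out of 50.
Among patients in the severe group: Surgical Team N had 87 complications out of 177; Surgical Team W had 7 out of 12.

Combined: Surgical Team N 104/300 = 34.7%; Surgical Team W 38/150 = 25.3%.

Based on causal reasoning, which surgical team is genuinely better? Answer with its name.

The case severity-specific comparison favours Surgical Team N throughout, but the pooled figures favour Surgical Team W. The question is whether to condition on case severity.
Since case severity is a pre-existing factor (not a product of the surgical team) and it affects the outcome on its own, it is a confounder. The stratified rates, not the pooled rate, identify the causal effect.
Within each level — mild: 4.3% vs 20.5%; moderate: 16.0% vs 26.0%; severe: 49.2% vs 58.3% — Surgical Team N is lower every time.

Surgical Team N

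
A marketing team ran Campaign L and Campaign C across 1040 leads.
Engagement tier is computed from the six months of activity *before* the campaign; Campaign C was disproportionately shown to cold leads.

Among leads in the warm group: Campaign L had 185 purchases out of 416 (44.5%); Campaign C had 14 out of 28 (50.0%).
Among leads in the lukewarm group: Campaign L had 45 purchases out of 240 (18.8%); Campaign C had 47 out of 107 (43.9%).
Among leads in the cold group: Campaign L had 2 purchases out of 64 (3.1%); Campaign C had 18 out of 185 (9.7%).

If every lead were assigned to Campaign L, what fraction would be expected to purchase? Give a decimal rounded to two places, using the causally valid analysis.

Engagement tier satisfies the back-door criterion: it is not a descendant of the campaign, and it blocks the spurious path from campaign to outcome. Adjusting for it (i.e., using the within-engagement tier rates) gives the causal effect.
Standardising Campaign L to the population engagement tier mix: 0.427·185/416 + 0.334·45/240 + 0.239·2/64 = 0.260.

0.26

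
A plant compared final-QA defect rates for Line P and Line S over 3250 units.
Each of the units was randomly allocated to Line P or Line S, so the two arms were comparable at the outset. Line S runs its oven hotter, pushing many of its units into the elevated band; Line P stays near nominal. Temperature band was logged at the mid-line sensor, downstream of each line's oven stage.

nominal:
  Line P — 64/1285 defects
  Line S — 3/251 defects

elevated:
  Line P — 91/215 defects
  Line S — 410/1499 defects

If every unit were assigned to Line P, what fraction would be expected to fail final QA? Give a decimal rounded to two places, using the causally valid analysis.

0.10

Within every in-process temperature band level Line S has the lower rate, yet pooled Line P does — Simpson's reversal.
In-process temperature band is downstream of the line. One should not condition on a consequence of treatment, so the overall rates are the right comparison.
So P(outcome | do(Line P)) is just the pooled rate for Line P: 155/1500 = 0.103.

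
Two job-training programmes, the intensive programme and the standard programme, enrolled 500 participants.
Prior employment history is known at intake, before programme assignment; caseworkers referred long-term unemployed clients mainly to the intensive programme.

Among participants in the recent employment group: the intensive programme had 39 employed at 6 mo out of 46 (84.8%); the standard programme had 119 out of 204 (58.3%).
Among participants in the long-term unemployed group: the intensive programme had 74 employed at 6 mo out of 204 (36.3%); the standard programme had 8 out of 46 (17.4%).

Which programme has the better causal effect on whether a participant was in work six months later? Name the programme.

the intensive programme

the intensive programme is higher inside every prior employment history stratum but the standard programme is higher in aggregate. Whether to stratify depends on how prior employment history relates to the programme.
The imbalance in prior employment history arose from how participants were allocated, not from anything the programme did; and prior employment history independently affects the outcome. The pooled gap is confounded — condition on prior employment history.
Within each level — recent employment: 84.8% vs 58.3%; long-term unemployed: 36.3% vs 17.4% — the intensive programme is higher every time.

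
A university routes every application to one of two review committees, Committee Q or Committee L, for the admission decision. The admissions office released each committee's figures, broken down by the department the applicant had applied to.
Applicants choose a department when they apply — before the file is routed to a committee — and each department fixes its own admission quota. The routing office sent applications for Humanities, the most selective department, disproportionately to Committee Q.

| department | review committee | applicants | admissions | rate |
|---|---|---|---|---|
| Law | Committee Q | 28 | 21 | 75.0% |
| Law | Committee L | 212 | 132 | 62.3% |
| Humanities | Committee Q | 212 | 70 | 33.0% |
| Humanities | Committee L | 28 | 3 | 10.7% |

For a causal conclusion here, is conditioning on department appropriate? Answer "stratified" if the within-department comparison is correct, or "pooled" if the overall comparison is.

The stratified and pooled comparisons disagree (Committee Q wins within each department; Committee L wins overall), so the answer turns on the causal role of department.
Department is set before the review committee has any effect — it is not caused by the review committee — and it independently drives the outcome. That makes it a confounder, so the causal comparison is within department levels.
Within each level — Law: 75.0% vs 62.3%; Humanities: 33.0% vs 10.7% — Committee Q is higher every time.

stratified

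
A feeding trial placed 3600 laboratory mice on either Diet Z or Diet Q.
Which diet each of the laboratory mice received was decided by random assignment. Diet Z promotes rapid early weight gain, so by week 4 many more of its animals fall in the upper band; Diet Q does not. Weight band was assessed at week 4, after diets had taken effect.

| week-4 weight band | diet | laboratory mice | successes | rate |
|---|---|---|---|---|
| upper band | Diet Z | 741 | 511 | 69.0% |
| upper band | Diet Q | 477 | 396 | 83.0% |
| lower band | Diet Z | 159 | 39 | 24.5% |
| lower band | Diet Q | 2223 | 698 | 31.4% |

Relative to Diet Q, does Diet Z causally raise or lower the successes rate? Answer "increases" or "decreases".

Week-4 weight band here is a post-treatment variable shaped by the diet; conditioning on it would introduce bias rather than remove it. The overall comparison is the causal one.
Pooled: Diet Z 61.1% vs Diet Q 40.5%; Diet Z is higher overall.

increases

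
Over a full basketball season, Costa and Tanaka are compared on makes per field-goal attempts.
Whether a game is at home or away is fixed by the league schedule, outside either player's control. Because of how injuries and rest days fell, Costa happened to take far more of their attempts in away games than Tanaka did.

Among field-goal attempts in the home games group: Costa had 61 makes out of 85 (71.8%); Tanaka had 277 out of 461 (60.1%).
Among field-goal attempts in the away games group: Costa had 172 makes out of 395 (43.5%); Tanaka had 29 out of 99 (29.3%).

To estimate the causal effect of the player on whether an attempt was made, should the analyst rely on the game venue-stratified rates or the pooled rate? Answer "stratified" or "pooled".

The stratified and pooled comparisons disagree (Costa wins within each game venue; Tanaka wins overall), so the answer turns on the causal role of game venue.
Here game venue is a common cause — it drives both which player a case falls under and the outcome. The crude comparison mixes populations; the stratum-specific rates are the causally relevant ones.
Within each level — home games: 71.8% vs 60.1%; away games: 43.5% vs 29.3% — Costa is higher every time.

stratified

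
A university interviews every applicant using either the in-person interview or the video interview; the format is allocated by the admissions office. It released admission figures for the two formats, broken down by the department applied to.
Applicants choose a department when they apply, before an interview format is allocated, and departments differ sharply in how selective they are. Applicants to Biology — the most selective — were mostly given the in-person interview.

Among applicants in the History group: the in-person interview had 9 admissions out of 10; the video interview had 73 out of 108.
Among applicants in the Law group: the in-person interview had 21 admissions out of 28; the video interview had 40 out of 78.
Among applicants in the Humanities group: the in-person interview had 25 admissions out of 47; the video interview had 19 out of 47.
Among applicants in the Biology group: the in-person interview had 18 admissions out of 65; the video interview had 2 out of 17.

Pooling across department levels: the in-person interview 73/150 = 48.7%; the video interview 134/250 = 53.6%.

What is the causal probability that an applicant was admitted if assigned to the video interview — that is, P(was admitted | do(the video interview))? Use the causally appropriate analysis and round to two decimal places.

0.45

The department-specific comparison favours the in-person interview throughout, but the pooled figures favour the video interview. The question is whether to condition on department.
Department differs across interview formats for reasons unrelated to any effect of the interview format itself, and it separately predicts the outcome — a classic confounder. We must compare within department levels.
Standardising the video interview to the population department mix: 0.295·73/108 + 0.265·40/78 + 0.235·19/47 + 0.205·2/17 = 0.454.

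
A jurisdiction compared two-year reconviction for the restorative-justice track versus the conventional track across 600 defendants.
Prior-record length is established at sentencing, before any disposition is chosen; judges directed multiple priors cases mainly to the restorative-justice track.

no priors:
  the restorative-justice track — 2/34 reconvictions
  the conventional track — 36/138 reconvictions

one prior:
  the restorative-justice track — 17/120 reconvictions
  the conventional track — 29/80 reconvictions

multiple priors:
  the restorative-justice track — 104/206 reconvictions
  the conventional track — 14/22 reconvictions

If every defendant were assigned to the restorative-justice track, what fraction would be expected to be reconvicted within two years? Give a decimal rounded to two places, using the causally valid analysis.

0.26

The prior-record length-specific comparison favours the restorative-justice track throughout, but the pooled figures favour the conventional track. The question is whether to condition on prior-record length.
The imbalance in prior-record length arose from how defendants were allocated, not from anything the disposition did; and prior-record length independently affects the outcome. The pooled gap is confounded — condition on prior-record length.
Standardising the restorative-justice track to the population prior-record length mix: 0.287·2/34 + 0.333·17/120 + 0.380·104/206 = 0.256.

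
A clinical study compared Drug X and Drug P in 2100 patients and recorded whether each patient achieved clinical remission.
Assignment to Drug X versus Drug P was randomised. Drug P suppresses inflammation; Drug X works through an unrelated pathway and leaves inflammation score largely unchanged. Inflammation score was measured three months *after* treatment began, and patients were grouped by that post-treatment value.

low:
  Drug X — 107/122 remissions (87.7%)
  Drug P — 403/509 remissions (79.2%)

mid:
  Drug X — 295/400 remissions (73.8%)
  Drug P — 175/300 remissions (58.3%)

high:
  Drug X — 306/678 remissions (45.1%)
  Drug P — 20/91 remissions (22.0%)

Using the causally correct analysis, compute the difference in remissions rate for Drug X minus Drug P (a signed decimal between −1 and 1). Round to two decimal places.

-0.07

The stratified and pooled comparisons disagree (Drug X wins within each inflammation score; Drug P wins overall), so the answer turns on the causal role of inflammation score.
Inflammation score is recorded after the drug and is itself shifted by it — it sits on the causal path from drug to outcome. Conditioning on a mediator would strip out part of the effect we want; the pooled comparison gives the total causal effect.
The causal difference is the pooled difference: 0.590 − 0.664 = -0.074.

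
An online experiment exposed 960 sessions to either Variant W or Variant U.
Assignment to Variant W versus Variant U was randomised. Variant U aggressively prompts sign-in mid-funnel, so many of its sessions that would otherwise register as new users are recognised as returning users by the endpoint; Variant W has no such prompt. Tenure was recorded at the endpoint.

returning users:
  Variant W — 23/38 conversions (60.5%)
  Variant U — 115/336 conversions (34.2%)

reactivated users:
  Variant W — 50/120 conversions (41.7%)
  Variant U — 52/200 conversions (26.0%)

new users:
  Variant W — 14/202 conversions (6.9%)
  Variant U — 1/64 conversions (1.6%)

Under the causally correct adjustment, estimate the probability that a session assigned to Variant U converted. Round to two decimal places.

The distribution of user tenure is itself part of what the variant does — it is an intermediate outcome. Holding it fixed would remove that part of the effect; the total effect is the pooled difference.
So P(outcome | do(Variant U)) is just the pooled rate for Variant U: 168/600 = 0.280.

0.28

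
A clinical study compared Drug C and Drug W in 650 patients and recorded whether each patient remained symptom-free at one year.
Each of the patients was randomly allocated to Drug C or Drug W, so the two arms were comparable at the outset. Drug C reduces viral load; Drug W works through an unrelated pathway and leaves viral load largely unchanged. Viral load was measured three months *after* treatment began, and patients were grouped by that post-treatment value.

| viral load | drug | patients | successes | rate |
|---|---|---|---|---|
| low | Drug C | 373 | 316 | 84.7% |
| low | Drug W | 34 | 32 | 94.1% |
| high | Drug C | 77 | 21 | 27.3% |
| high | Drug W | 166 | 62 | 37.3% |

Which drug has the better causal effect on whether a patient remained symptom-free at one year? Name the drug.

Stratifying would compare drugs among patients the drugs themselves sorted into viral load groups — a form of selection on an intermediate. The unconditioned pooled rates give the total causal effect.
Pooled: Drug C 74.9% vs Drug W 47.0%; Drug C is higher overall.

Drug C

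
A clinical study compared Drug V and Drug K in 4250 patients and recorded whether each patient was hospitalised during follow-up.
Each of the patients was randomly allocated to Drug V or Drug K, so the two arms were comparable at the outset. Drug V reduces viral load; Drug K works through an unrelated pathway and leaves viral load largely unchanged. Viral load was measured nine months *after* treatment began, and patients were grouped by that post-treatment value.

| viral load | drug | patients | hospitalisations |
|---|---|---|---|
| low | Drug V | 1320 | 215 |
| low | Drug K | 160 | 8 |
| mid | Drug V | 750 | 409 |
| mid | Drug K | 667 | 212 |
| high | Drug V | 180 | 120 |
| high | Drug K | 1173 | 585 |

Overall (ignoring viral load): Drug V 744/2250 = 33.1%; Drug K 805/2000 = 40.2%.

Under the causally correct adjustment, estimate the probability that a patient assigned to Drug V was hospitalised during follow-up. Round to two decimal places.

Viral load here is a post-treatment variable shaped by the drug; conditioning on it would introduce bias rather than remove it. The overall comparison is the causal one.
So P(outcome | do(Drug V)) is just the pooled rate for Drug V: 744/2250 = 0.331.

0.33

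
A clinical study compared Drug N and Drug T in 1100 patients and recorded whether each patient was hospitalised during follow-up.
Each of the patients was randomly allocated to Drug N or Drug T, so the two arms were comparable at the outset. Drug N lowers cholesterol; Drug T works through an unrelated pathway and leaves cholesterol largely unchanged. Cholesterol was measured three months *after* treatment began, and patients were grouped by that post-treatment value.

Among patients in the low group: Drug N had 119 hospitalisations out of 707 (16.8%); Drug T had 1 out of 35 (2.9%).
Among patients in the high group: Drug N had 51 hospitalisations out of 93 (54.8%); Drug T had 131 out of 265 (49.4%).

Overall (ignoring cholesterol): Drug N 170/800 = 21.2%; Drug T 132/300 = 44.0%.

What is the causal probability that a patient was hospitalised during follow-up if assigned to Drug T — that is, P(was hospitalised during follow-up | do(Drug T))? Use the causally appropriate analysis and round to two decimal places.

Stratifying would compare drugs among patients the drugs themselves sorted into cholesterol groups — a form of selection on an intermediate. The unconditioned pooled rates give the total causal effect.
So P(outcome | do(Drug T)) is just the pooled rate for Drug T: 132/300 = 0.440.

0.44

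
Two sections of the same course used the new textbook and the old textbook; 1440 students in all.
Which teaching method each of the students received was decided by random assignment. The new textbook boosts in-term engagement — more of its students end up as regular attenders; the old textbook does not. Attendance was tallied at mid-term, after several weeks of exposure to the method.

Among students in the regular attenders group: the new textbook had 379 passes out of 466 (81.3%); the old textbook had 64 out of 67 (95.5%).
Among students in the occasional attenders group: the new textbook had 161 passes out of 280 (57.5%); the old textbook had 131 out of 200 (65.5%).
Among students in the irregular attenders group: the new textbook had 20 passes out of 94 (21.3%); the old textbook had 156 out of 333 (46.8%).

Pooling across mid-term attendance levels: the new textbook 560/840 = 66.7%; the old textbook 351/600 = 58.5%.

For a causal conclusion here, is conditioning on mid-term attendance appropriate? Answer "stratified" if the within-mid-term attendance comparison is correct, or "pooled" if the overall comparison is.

The stratified and pooled comparisons disagree (the old textbook wins within each mid-term attendance; the new textbook wins overall), so the answer turns on the causal role of mid-term attendance.
Stratifying would compare teaching methods among students the teaching methods themselves sorted into mid-term attendance groups — a form of selection on an intermediate. The unconditioned pooled rates give the total causal effect.
Pooled: the new textbook 66.7% vs the old textbook 58.5%; the new textbook is higher overall.

pooled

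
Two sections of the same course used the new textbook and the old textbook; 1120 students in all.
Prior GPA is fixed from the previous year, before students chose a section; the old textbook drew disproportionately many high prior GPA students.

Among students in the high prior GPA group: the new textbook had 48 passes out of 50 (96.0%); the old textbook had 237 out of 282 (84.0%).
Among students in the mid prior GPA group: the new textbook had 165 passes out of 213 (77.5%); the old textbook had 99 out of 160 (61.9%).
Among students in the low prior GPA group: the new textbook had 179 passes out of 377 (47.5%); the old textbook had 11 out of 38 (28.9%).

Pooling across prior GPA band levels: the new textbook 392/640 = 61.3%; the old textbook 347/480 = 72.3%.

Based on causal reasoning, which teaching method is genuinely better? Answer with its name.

the new textbook

The stratified and pooled comparisons disagree (the new textbook wins within each prior GPA band; the old textbook wins overall), so the answer turns on the causal role of prior GPA band.
Prior GPA band satisfies the back-door criterion: it is not a descendant of the teaching method, and it blocks the spurious path from teaching method to outcome. Adjusting for it (i.e., using the within-prior GPA band rates) gives the causal effect.
Within each level — high prior GPA: 96.0% vs 84.0%; mid prior GPA: 77.5% vs 61.9%; low prior GPA: 47.5% vs 28.9% — the new textbook is higher every time.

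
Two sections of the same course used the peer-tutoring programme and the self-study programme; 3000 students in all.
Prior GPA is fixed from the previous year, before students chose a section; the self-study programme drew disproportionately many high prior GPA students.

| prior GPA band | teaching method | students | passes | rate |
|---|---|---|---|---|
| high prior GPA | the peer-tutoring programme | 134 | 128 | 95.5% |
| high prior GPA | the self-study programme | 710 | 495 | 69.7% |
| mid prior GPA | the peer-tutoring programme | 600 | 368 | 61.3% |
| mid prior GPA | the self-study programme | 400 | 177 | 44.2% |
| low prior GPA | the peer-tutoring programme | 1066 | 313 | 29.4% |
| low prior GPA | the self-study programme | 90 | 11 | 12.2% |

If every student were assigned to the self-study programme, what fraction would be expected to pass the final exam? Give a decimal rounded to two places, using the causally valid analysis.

The prior GPA band-specific comparison favours the peer-tutoring programme throughout, but the pooled figures favour the self-study programme. The question is whether to condition on prior GPA band.
Prior GPA band is set before the teaching method has any effect — it is not caused by the teaching method — and it independently drives the outcome. That makes it a confounder, so the causal comparison is within prior GPA band levels.
Standardising the self-study programme to the population prior GPA band mix: 0.281·495/710 + 0.333·177/400 + 0.385·11/90 = 0.391.

0.39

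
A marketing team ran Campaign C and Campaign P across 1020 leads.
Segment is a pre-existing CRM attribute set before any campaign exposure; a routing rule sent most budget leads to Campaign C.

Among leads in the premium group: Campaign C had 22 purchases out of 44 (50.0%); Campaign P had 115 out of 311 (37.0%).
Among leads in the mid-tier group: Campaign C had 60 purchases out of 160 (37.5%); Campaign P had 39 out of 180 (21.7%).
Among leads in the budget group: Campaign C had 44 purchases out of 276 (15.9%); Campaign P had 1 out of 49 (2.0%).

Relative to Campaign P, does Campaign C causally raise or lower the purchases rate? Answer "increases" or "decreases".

increases

The customer segment-specific comparison favours Campaign C throughout, but the pooled figures favour Campaign P. The question is whether to condition on customer segment.
Here customer segment is a common cause — it drives both which campaign a case falls under and the outcome. The crude comparison mixes populations; the stratum-specific rates are the causally relevant ones.
Within each level — premium: 50.0% vs 37.0%; mid-tier: 37.5% vs 21.7%; budget: 15.9% vs 2.0% — Campaign C is higher every time.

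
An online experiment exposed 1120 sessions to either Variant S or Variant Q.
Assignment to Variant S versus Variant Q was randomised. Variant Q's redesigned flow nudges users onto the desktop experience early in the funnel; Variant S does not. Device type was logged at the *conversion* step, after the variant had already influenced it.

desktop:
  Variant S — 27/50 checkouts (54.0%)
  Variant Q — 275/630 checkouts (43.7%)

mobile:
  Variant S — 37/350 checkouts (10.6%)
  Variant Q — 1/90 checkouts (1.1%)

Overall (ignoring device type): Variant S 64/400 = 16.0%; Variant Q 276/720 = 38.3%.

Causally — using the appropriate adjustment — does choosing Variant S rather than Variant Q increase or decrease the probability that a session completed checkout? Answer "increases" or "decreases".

decreases

Within every device type level Variant S has the higher rate, yet pooled Variant Q does — Simpson's reversal.
Device type is downstream of the variant. One should not condition on a consequence of treatment, so the overall rates are the right comparison.
Pooled: Variant S 16.0% vs Variant Q 38.3%; Variant Q is higher overall.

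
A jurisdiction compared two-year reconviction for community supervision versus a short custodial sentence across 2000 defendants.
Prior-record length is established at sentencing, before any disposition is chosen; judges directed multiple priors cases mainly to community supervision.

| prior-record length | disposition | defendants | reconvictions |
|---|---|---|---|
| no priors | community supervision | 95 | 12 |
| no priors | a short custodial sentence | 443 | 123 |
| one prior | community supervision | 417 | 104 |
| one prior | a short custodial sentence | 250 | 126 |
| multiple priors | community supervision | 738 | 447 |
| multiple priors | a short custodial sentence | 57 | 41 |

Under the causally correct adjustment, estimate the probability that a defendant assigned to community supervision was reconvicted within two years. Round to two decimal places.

0.36

The prior-record length-specific comparison favours community supervision throughout, but the pooled figures favour a short custodial sentence. The question is whether to condition on prior-record length.
Prior-record length is set before the disposition has any effect — it is not caused by the disposition — and it independently drives the outcome. That makes it a confounder, so the causal comparison is within prior-record length levels.
Standardising community supervision to the population prior-record length mix: 0.269·12/95 + 0.334·104/417 + 0.398·447/738 = 0.358.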